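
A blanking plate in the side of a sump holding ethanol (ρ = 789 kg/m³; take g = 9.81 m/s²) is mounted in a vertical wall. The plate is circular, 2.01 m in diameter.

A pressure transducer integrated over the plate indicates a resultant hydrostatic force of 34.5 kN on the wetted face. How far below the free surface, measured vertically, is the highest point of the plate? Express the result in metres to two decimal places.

d_top ≈ 0.40 m

γ = ρg = 789 × 9.81 / 1000 = 7.74009 kN/m³.
A = π(1.005)² = 3.17309 m².
From F = γ·h_c·A, the centroid depth is h_c = 34.5/(7.74009 × 3.17309) = 1.40472 m.
The centroid is at the centre, 1.005 m below the top of the plate, so the highest point sits at h_top = 1.40472 − 1.005 = 0.39972 m below the surface.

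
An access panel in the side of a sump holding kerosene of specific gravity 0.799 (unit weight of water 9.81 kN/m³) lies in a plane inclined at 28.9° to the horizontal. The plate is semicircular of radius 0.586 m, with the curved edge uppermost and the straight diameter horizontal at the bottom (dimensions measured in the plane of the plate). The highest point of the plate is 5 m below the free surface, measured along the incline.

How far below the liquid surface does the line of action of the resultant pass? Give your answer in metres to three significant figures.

γ = 0.799 × 9.81 = 7.83819 kN/m³.
Let θ = 28.9° be the plate's angle to the horizontal; measure y along the incline from where the plane meets the free surface. Vertical depth h = y·sinθ with sinθ = 0.483282.
The centroid lies 4r/(3π) = 0.248706 m above the diameter, so r − 4r/(3π) = 0.586 − 0.248706 = 0.337294 m below the topmost point, so y_c = 5 + 0.337294 = 5.33729 m and h_c = 5.33729 × 0.483282 = 2.57942 m.
A = πr²/2 = π × 0.586²/2 = 0.539405 m².
Resultant F = γ·h_c·A = 7.83819 × 2.57942 × 0.539405 = 10.9057 kN.
I_c = (π/8 − 8/(9π))·r⁴ = 0.109757 × 0.586⁴ = 0.0129426 m⁴.
Centre of pressure: y_p = y_c + I_c/(y_c·A) = 5.33729 + 0.0129426/(5.33729 × 0.539405) = 5.33729 + 0.00449558 = 5.34179 m along the plane.
Vertically, h_p = y_p·sinθ = 5.34179 × 0.483282 = 2.58159 m.

h_p = 2.58 m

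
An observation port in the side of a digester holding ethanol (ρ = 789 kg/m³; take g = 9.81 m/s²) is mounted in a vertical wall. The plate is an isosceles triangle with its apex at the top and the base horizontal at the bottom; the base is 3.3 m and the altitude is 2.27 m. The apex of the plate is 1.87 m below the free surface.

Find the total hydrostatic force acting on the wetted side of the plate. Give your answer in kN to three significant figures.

γ = ρg = 789 × 9.81 / 1000 = 7.74009 kN/m³.
With the apex up, the centroid sits 2h/3 = 2 × 2.27/3 = 1.51333 m below the apex, so the centroid depth is h_c = 1.87 + 1.51333 = 3.38333 m.
A = ½ × 3.3 × 2.27 = 3.7455 m².
Resultant F = γ·h_c·A = 7.74009 × 3.38333 × 3.7455 = 98.0845 kN.

F ≈ 98.1 kN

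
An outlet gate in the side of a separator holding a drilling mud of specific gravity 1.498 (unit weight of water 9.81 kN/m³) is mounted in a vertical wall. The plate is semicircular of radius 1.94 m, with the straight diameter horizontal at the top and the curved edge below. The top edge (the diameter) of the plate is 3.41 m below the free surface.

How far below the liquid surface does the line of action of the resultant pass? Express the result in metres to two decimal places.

γ = 1.498 × 9.81 = 14.69538 kN/m³.
The centroid of a semicircle lies 4r/(3π) = 0.823362 m from the diameter, here below the top edge, so the centroid depth is h_c = 3.41 + 0.823362 = 4.23336 m.
A = πr²/2 = π × 1.94²/2 = 5.91185 m².
Resultant F = γ·h_c·A = 14.69538 × 4.23336 × 5.91185 = 367.781 kN.
I_c = (π/8 − 8/(9π))·r⁴ = 0.109757 × 1.94⁴ = 1.55467 m⁴.
Centre of pressure: y_p = y_c + I_c/(y_c·A) = 4.23336 + 1.55467/(4.23336 × 5.91185) = 4.23336 + 0.0621197 = 4.29548 m along the plane.

h_p = 4.30 m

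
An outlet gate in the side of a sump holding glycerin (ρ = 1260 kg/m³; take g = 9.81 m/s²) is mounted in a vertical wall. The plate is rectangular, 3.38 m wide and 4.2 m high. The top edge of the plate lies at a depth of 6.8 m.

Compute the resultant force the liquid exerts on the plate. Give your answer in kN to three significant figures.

γ = ρg = 1260 × 9.81 / 1000 = 12.3606 kN/m³.
The centroid lies 4.2/2 = 2.1 m below the top edge, so the centroid depth is h_c = 6.8 + 2.1 = 8.9 m.
A = 3.38 × 4.2 = 14.196 m².
Resultant F = γ·h_c·A = 12.3606 × 8.9 × 14.196 = 1561.69 kN.

F ≈ 1560 kN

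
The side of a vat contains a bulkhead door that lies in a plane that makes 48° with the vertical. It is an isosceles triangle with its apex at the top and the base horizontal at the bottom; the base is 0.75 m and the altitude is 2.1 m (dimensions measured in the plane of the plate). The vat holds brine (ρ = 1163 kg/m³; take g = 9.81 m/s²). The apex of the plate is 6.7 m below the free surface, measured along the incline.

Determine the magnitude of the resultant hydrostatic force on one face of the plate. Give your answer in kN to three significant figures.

γ = ρg = 1163 × 9.81 / 1000 = 11.40903 kN/m³.
The plate makes 48° with the vertical, i.e. θ = 90° − 48° = 42° to the horizontal. Measuring y along the incline from the free-surface line, vertical depth h = y·sinθ with sinθ = 0.669131.
With the apex up, the centroid sits 2h/3 = 2 × 2.1/3 = 1.4 m below the apex, so y_c = 6.7 + 1.4 = 8.1 m and h_c = 8.1 × 0.669131 = 5.41996 m.
A = ½ × 0.75 × 2.1 = 0.7875 m².
Resultant F = γ·h_c·A = 11.40903 × 5.41996 × 0.7875 = 48.6962 kN.

F ≈ 48.7 kN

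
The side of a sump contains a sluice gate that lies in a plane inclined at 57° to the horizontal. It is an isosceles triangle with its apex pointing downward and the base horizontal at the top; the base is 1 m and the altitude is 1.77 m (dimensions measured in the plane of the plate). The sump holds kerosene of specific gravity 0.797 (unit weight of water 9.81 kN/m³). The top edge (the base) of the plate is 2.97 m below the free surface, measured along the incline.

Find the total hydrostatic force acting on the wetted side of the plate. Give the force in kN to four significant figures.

F ≈ 20.66 kN

γ = 0.797 × 9.81 = 7.81857 kN/m³.
Let θ = 57° be the plate's angle to the horizontal; measure y along the incline from where the plane meets the free surface. Vertical depth h = y·sinθ with sinθ = 0.838671.
With the apex down, the centroid sits h/3 = 1.77/3 = 0.59 m below the base (the top edge), so y_c = 2.97 + 0.59 = 3.56 m and h_c = 3.56 × 0.838671 = 2.98567 m.
A = ½ × 1 × 1.77 = 0.885 m².
Resultant F = γ·h_c·A = 7.81857 × 2.98567 × 0.885 = 20.6591 kN.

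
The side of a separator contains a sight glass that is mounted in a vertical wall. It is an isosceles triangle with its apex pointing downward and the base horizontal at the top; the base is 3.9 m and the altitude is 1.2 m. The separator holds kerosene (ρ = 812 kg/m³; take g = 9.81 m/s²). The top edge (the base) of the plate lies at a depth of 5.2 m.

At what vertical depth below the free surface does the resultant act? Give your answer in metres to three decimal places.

h_p = 5.614 m

γ = ρg = 812 × 9.81 / 1000 = 7.96572 kN/m³.
With the apex down, the centroid sits h/3 = 1.2/3 = 0.4 m below the base (the top edge), so the centroid depth is h_c = 5.2 + 0.4 = 5.6 m.
A = ½ × 3.9 × 1.2 = 2.34 m².
Resultant F = γ·h_c·A = 7.96572 × 5.6 × 2.34 = 104.383 kN.
I_c = b·h³/36 = 3.9 × 1.2³/36 = 0.1872 m⁴.
Centre of pressure: y_p = y_c + I_c/(y_c·A) = 5.6 + 0.1872/(5.6 × 2.34) = 5.6 + 0.0142857 = 5.61429 m along the plane.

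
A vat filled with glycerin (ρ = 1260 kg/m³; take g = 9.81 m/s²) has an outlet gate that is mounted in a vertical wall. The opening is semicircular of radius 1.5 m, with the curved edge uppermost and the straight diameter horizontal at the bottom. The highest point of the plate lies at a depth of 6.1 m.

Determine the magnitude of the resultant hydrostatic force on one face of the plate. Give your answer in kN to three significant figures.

F ≈ 304 kN

γ = ρg = 1260 × 9.81 / 1000 = 12.3606 kN/m³.
The centroid lies 4r/(3π) = 0.63662 m above the diameter, so r − 4r/(3π) = 1.5 − 0.63662 = 0.86338 m below the topmost point, so the centroid depth is h_c = 6.1 + 0.86338 = 6.96338 m.
A = πr²/2 = π × 1.5²/2 = 3.53429 m².
Resultant F = γ·h_c·A = 12.3606 × 6.96338 × 3.53429 = 304.202 kN.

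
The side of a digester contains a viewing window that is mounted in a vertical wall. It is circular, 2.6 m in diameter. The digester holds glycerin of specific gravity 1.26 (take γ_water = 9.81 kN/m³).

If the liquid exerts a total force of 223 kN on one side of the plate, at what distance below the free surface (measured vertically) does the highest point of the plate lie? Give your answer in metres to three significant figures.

γ = 1.26 × 9.81 = 12.3606 kN/m³.
A = π(1.3)² = 5.30929 m².
From F = γ·h_c·A, the centroid depth is h_c = 223/(12.3606 × 5.30929) = 3.39804 m.
The centroid is at the centre, 1.3 m below the top of the plate, so the highest point sits at h_top = 3.39804 − 1.3 = 2.09804 m below the surface.

d_top ≈ 2.10 m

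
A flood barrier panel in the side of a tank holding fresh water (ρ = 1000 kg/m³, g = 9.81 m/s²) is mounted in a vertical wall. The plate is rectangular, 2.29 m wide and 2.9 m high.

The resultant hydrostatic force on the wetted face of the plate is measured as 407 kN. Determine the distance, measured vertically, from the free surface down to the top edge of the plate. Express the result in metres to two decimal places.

d_top ≈ 4.80 m

γ = ρg = 1000 × 9.81 = 9810 N/m³ = 9.81 kN/m³.
A = 2.29 × 2.9 = 6.641 m².
From F = γ·h_c·A, the centroid depth is h_c = 407/(9.81 × 6.641) = 6.24729 m.
The centroid lies 2.9/2 = 1.45 m below the top edge, so the top edge sits at h_top = 6.24729 − 1.45 = 4.79729 m below the surface.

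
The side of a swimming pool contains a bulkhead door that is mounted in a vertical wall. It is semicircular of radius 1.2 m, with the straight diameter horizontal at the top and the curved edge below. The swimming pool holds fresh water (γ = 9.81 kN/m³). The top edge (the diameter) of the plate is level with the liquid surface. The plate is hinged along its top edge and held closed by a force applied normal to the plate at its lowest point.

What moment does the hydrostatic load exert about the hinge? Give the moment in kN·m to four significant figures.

M ≈ 7.988 kN·m

γ = 9.81 kN/m³.
The centroid of a semicircle lies 4r/(3π) = 0.509296 m from the diameter, here below the top edge, so the centroid depth is h_c = 0.509296 m.
A = πr²/2 = π × 1.2²/2 = 2.26195 m².
Resultant F = γ·h_c·A = 9.81 × 0.509296 × 2.26195 = 11.3011 kN.
I_c = (π/8 − 8/(9π))·r⁴ = 0.109757 × 1.2⁴ = 0.227592 m⁴.
Centre of pressure: y_p = y_c + I_c/(y_c·A) = 0.509296 + 0.227592/(0.509296 × 2.26195) = 0.509296 + 0.197562 = 0.706858 m along the plane.
The resultant acts 0.509296 + 0.197562 = 0.706858 m (along the plate) below the hinge at the top edge, so the moment about the hinge is M = F × 0.706858 = 11.3011 × 0.706858 = 7.98827 kN·m.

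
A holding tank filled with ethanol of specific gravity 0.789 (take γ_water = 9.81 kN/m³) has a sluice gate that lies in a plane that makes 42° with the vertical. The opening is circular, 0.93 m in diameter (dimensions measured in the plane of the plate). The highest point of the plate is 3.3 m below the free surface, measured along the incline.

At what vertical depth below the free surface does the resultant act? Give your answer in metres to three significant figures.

γ = 0.789 × 9.81 = 7.74009 kN/m³.
The plate makes 42° with the vertical, i.e. θ = 90° − 42° = 48° to the horizontal. Measuring y along the incline from the free-surface line, vertical depth h = y·sinθ with sinθ = 0.743145.
The centroid is at the centre, 0.465 m below the top of the plate, so y_c = 3.3 + 0.465 = 3.765 m and h_c = 3.765 × 0.743145 = 2.79794 m.
A = π(0.465)² = 0.679291 m².
Resultant F = γ·h_c·A = 7.74009 × 2.79794 × 0.679291 = 14.7109 kN.
I_c = πr⁴/4 = π × 0.465⁴/4 = 0.0367199 m⁴.
Centre of pressure: y_p = y_c + I_c/(y_c·A) = 3.765 + 0.0367199/(3.765 × 0.679291) = 3.765 + 0.0143576 = 3.77936 m along the plane.
Vertically, h_p = y_p·sinθ = 3.77936 × 0.743145 = 2.80861 m.

h_p = 2.81 m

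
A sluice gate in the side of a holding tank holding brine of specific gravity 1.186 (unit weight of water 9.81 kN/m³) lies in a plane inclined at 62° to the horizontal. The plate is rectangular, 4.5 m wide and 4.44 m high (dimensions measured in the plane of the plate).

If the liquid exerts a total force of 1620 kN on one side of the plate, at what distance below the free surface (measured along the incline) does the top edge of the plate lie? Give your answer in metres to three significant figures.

γ = 1.186 × 9.81 = 11.63466 kN/m³.
A = 4.5 × 4.44 = 19.98 m².
From F = γ·h_c·A, the centroid depth is h_c = 1620/(11.63466 × 19.98) = 6.96893 m.
Let θ = 62° be the plate's angle to the horizontal; measure y along the incline from where the plane meets the free surface. Vertical depth h = y·sinθ with sinθ = 0.882948.
Along the incline, y_c = h_c/sinθ = 6.96893/0.882948 = 7.8928 m.
The centroid lies 4.44/2 = 2.22 m below the top edge, so the top edge sits at y_top = 7.8928 − 2.22 = 5.6728 m along the incline.

y_top ≈ 5.67 m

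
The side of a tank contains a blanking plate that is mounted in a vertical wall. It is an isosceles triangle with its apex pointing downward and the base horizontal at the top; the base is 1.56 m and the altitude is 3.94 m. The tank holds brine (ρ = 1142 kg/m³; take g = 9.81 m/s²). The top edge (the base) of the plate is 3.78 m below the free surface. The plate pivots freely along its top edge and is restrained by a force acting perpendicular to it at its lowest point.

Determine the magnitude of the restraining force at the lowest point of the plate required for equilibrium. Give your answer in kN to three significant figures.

γ = ρg = 1142 × 9.81 / 1000 = 11.20302 kN/m³.
With the apex down, the centroid sits h/3 = 3.94/3 = 1.31333 m below the base (the top edge), so the centroid depth is h_c = 3.78 + 1.31333 = 5.09333 m.
A = ½ × 1.56 × 3.94 = 3.0732 m².
Resultant F = γ·h_c·A = 11.20302 × 5.09333 × 3.0732 = 175.359 kN.
I_c = b·h³/36 = 1.56 × 3.94³/36 = 2.6504 m⁴.
Centre of pressure: y_p = y_c + I_c/(y_c·A) = 5.09333 + 2.6504/(5.09333 × 3.0732) = 5.09333 + 0.169324 = 5.26265 m along the plane.
The resultant acts 1.31333 + 0.169324 = 1.48265 m (along the plate) below the hinge at the top edge, so the moment about the hinge is M = F × 1.48265 = 175.359 × 1.48265 = 259.996 kN·m.
A normal force at the bottom, 3.94 m from the hinge, must supply this moment: P = 259.996/3.94 = 65.9888 kN.

P ≈ 66.0 kN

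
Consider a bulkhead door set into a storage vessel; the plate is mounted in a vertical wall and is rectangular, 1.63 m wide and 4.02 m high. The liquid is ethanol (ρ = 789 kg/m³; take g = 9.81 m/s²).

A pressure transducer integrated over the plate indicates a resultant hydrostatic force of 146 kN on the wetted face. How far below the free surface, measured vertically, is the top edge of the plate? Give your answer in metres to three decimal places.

d_top ≈ 0.869 m

γ = ρg = 789 × 9.81 / 1000 = 7.74009 kN/m³.
A = 1.63 × 4.02 = 6.5526 m².
From F = γ·h_c·A, the centroid depth is h_c = 146/(7.74009 × 6.5526) = 2.87868 m.
The centroid lies 4.02/2 = 2.01 m below the top edge, so the top edge sits at h_top = 2.87868 − 2.01 = 0.86868 m below the surface.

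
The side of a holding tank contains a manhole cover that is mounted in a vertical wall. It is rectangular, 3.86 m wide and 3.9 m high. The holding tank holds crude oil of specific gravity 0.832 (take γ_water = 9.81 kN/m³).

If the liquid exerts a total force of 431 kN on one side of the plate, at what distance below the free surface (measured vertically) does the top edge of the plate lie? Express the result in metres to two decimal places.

γ = 0.832 × 9.81 = 8.16192 kN/m³.
A = 3.86 × 3.9 = 15.054 m².
From F = γ·h_c·A, the centroid depth is h_c = 431/(8.16192 × 15.054) = 3.50779 m.
The centroid lies 3.9/2 = 1.95 m below the top edge, so the top edge sits at h_top = 3.50779 − 1.95 = 1.55779 m below the surface.

d_top ≈ 1.56 m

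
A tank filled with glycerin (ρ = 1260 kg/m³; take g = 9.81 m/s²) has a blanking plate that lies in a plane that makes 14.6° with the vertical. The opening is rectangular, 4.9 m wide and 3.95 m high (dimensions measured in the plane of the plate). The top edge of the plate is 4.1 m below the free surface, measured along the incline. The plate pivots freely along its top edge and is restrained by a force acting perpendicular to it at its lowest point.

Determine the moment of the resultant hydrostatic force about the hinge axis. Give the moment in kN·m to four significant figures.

γ = ρg = 1260 × 9.81 / 1000 = 12.3606 kN/m³.
The plate makes 14.6° with the vertical, i.e. θ = 90° − 14.6° = 75.4° to the horizontal. Measuring y along the incline from the free-surface line, vertical depth h = y·sinθ with sinθ = 0.967709.
The centroid lies 3.95/2 = 1.975 m below the top edge, so y_c = 4.1 + 1.975 = 6.075 m and h_c = 6.075 × 0.967709 = 5.87883 m.
A = 4.9 × 3.95 = 19.355 m².
Resultant F = γ·h_c·A = 12.3606 × 5.87883 × 19.355 = 1406.45 kN.
I_c = b·h³/12 = 4.9 × 3.95³/12 = 25.1655 m⁴.
Centre of pressure: y_p = y_c + I_c/(y_c·A) = 6.075 + 25.1655/(6.075 × 19.355) = 6.075 + 0.214026 = 6.28903 m along the plane.
The resultant acts 1.975 + 0.214026 = 2.18903 m (along the plate) below the hinge at the top edge, so the moment about the hinge is M = F × 2.18903 = 1406.45 × 2.18903 = 3078.76 kN·m.

M ≈ 3079 kN·m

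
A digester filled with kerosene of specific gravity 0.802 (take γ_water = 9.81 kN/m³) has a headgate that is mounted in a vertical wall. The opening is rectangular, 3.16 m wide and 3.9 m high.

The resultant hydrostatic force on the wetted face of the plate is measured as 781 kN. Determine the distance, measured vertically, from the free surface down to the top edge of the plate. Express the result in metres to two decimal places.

γ = 0.802 × 9.81 = 7.86762 kN/m³.
A = 3.16 × 3.9 = 12.324 m².
From F = γ·h_c·A, the centroid depth is h_c = 781/(7.86762 × 12.324) = 8.05482 m.
The centroid lies 3.9/2 = 1.95 m below the top edge, so the top edge sits at h_top = 8.05482 − 1.95 = 6.10482 m below the surface.

d_top ≈ 6.10 m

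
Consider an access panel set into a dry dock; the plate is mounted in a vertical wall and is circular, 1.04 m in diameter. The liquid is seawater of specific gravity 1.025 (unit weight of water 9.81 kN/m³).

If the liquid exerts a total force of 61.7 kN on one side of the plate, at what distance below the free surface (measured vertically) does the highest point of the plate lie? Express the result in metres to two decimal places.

d_top ≈ 6.70 m

γ = 1.025 × 9.81 = 10.05525 kN/m³.
A = π(0.52)² = 0.849487 m².
From F = γ·h_c·A, the centroid depth is h_c = 61.7/(10.05525 × 0.849487) = 7.2233 m.
The centroid is at the centre, 0.52 m below the top of the plate, so the highest point sits at h_top = 7.2233 − 0.52 = 6.7033 m below the surface.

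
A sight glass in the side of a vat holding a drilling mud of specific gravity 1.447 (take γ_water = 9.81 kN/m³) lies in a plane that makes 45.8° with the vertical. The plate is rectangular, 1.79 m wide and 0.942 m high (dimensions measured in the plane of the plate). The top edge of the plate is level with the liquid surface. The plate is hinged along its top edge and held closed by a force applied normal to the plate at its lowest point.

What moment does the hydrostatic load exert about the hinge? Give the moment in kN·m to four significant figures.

M ≈ 4.936 kN·m

γ = 1.447 × 9.81 = 14.19507 kN/m³.
The plate makes 45.8° with the vertical, i.e. θ = 90° − 45.8° = 44.2° to the horizontal. Measuring y along the incline from the free-surface line, vertical depth h = y·sinθ with sinθ = 0.697165.
The centroid lies 0.942/2 = 0.471 m below the top edge, so y_c = 0.471 m and h_c = 0.471 × 0.697165 = 0.328365 m.
A = 1.79 × 0.942 = 1.68618 m².
Resultant F = γ·h_c·A = 14.19507 × 0.328365 × 1.68618 = 7.85956 kN.
I_c = b·h³/12 = 1.79 × 0.942³/12 = 0.124688 m⁴.
Centre of pressure: y_p = y_c + I_c/(y_c·A) = 0.471 + 0.124688/(0.471 × 1.68618) = 0.471 + 0.157 = 0.628 m along the plane.
The resultant acts 0.471 + 0.157 = 0.628 m (along the plate) below the hinge at the top edge, so the moment about the hinge is M = F × 0.628 = 7.85956 × 0.628 = 4.9358 kN·m.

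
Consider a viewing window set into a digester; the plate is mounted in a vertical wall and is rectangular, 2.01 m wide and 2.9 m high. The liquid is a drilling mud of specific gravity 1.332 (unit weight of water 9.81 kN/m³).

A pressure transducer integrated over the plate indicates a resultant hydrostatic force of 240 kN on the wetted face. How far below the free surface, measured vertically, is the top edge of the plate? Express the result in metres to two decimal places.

d_top ≈ 1.70 m

γ = 1.332 × 9.81 = 13.06692 kN/m³.
A = 2.01 × 2.9 = 5.829 m².
From F = γ·h_c·A, the centroid depth is h_c = 240/(13.06692 × 5.829) = 3.15097 m.
The centroid lies 2.9/2 = 1.45 m below the top edge, so the top edge sits at h_top = 3.15097 − 1.45 = 1.70097 m below the surface.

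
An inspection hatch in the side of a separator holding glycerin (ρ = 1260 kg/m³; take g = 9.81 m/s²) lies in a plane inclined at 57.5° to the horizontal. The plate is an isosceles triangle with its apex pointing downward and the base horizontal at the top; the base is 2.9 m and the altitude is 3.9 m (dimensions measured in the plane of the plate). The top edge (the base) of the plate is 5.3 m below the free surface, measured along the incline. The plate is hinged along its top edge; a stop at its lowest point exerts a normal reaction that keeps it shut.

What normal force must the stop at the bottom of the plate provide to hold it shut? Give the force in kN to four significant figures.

P ≈ 142.5 kN

γ = ρg = 1260 × 9.81 / 1000 = 12.3606 kN/m³.
Let θ = 57.5° be the plate's angle to the horizontal; measure y along the incline from where the plane meets the free surface. Vertical depth h = y·sinθ with sinθ = 0.843391.
With the apex down, the centroid sits h/3 = 3.9/3 = 1.3 m below the base (the top edge), so y_c = 5.3 + 1.3 = 6.6 m and h_c = 6.6 × 0.843391 = 5.56638 m.
A = ½ × 2.9 × 3.9 = 5.655 m².
Resultant F = γ·h_c·A = 12.3606 × 5.56638 × 5.655 = 389.085 kN.
I_c = b·h³/36 = 2.9 × 3.9³/36 = 4.77847 m⁴.
Centre of pressure: y_p = y_c + I_c/(y_c·A) = 6.6 + 4.77847/(6.6 × 5.655) = 6.6 + 0.12803 = 6.72803 m along the plane.
The resultant acts 1.3 + 0.12803 = 1.42803 m (along the plate) below the hinge at the top edge, so the moment about the hinge is M = F × 1.42803 = 389.085 × 1.42803 = 555.625 kN·m.
A normal force at the bottom, 3.9 m from the hinge, must supply this moment: P = 555.625/3.9 = 142.468 kN.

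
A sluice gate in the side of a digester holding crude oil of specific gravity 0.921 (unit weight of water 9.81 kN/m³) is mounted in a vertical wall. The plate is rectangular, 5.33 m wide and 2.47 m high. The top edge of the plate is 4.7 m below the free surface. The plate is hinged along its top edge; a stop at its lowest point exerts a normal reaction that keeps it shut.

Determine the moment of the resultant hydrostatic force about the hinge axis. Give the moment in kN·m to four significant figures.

M ≈ 932.3 kN·m

γ = 0.921 × 9.81 = 9.03501 kN/m³.
The centroid lies 2.47/2 = 1.235 m below the top edge, so the centroid depth is h_c = 4.7 + 1.235 = 5.935 m.
A = 5.33 × 2.47 = 13.1651 m².
Resultant F = γ·h_c·A = 9.03501 × 5.935 × 13.1651 = 705.949 kN.
I_c = b·h³/12 = 5.33 × 2.47³/12 = 6.69325 m⁴.
Centre of pressure: y_p = y_c + I_c/(y_c·A) = 5.935 + 6.69325/(5.935 × 13.1651) = 5.935 + 0.0856628 = 6.02066 m along the plane.
The resultant acts 1.235 + 0.0856628 = 1.32066 m (along the plate) below the hinge at the top edge, so the moment about the hinge is M = F × 1.32066 = 705.949 × 1.32066 = 932.319 kN·m.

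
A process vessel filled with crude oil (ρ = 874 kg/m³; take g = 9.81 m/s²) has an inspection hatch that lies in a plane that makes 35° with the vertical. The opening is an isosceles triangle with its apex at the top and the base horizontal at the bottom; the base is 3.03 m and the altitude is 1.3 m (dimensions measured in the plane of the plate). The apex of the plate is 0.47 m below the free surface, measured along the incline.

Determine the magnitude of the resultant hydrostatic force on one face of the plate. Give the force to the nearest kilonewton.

γ = ρg = 874 × 9.81 / 1000 = 8.57394 kN/m³.
The plate makes 35° with the vertical, i.e. θ = 90° − 35° = 55° to the horizontal. Measuring y along the incline from the free-surface line, vertical depth h = y·sinθ with sinθ = 0.819152.
With the apex up, the centroid sits 2h/3 = 2 × 1.3/3 = 0.866667 m below the apex, so y_c = 0.47 + 0.866667 = 1.33667 m and h_c = 1.33667 × 0.819152 = 1.09494 m.
A = ½ × 3.03 × 1.3 = 1.9695 m².
Resultant F = γ·h_c·A = 8.57394 × 1.09494 × 1.9695 = 18.4896 kN.

F ≈ 18 kN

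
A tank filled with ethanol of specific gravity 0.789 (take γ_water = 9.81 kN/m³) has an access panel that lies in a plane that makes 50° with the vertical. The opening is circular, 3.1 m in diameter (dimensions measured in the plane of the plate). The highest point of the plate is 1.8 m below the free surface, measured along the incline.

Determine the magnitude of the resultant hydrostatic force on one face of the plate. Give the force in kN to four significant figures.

γ = 0.789 × 9.81 = 7.74009 kN/m³.
The plate makes 50° with the vertical, i.e. θ = 90° − 50° = 40° to the horizontal. Measuring y along the incline from the free-surface line, vertical depth h = y·sinθ with sinθ = 0.642788.
The centroid is at the centre, 1.55 m below the top of the plate, so y_c = 1.8 + 1.55 = 3.35 m and h_c = 3.35 × 0.642788 = 2.15334 m.
A = π(1.55)² = 7.54768 m².
Resultant F = γ·h_c·A = 7.74009 × 2.15334 × 7.54768 = 125.798 kN.

F ≈ 125.8 kN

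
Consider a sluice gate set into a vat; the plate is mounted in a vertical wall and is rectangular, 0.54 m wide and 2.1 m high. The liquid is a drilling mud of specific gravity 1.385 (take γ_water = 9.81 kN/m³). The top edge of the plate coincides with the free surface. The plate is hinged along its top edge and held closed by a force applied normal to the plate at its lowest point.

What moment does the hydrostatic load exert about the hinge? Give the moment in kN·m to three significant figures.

M ≈ 22.6 kN·m

γ = 1.385 × 9.81 = 13.58685 kN/m³.
The centroid lies 2.1/2 = 1.05 m below the top edge, so the centroid depth is h_c = 1.05 m.
A = 0.54 × 2.1 = 1.134 m².
Resultant F = γ·h_c·A = 13.58685 × 1.05 × 1.134 = 16.1779 kN.
I_c = b·h³/12 = 0.54 × 2.1³/12 = 0.416745 m⁴.
Centre of pressure: y_p = y_c + I_c/(y_c·A) = 1.05 + 0.416745/(1.05 × 1.134) = 1.05 + 0.35 = 1.4 m along the plane.
The resultant acts 1.05 + 0.35 = 1.4 m (along the plate) below the hinge at the top edge, so the moment about the hinge is M = F × 1.4 = 16.1779 × 1.4 = 22.6491 kN·m.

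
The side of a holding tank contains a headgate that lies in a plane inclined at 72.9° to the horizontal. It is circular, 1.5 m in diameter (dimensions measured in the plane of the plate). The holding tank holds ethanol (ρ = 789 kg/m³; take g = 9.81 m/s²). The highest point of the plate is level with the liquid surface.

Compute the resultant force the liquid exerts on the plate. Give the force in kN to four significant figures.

F ≈ 9.805 kN

γ = ρg = 789 × 9.81 / 1000 = 7.74009 kN/m³.
Let θ = 72.9° be the plate's angle to the horizontal; measure y along the incline from where the plane meets the free surface. Vertical depth h = y·sinθ with sinθ = 0.955793.
The centroid is at the centre, 0.75 m below the top of the plate, so y_c = 0.75 m and h_c = 0.75 × 0.955793 = 0.716845 m.
A = π(0.75)² = 1.76715 m².
Resultant F = γ·h_c·A = 7.74009 × 0.716845 × 1.76715 = 9.80493 kN.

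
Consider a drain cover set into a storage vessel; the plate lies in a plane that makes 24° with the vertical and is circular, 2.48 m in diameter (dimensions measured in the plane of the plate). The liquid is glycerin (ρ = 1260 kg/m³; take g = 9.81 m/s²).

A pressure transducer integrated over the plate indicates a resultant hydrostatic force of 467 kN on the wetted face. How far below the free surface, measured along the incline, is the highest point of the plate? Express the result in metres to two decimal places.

y_top ≈ 7.32 m

γ = ρg = 1260 × 9.81 / 1000 = 12.3606 kN/m³.
A = π(1.24)² = 4.83051 m².
From F = γ·h_c·A, the centroid depth is h_c = 467/(12.3606 × 4.83051) = 7.8214 m.
The plate makes 24° with the vertical, i.e. θ = 90° − 24° = 66° to the horizontal. Measuring y along the incline from the free-surface line, vertical depth h = y·sinθ with sinθ = 0.913545.
Along the incline, y_c = h_c/sinθ = 7.8214/0.913545 = 8.56159 m.
The centroid is at the centre, 1.24 m below the top of the plate, so the highest point sits at y_top = 8.56159 − 1.24 = 7.32159 m along the incline.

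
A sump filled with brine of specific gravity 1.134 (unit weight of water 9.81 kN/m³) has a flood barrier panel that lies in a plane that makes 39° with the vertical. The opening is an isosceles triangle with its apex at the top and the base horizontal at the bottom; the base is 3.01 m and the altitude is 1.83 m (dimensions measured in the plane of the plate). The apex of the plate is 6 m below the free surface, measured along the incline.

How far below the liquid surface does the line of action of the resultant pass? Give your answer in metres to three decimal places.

h_p = 5.631 m

γ = 1.134 × 9.81 = 11.12454 kN/m³.
The plate makes 39° with the vertical, i.e. θ = 90° − 39° = 51° to the horizontal. Measuring y along the incline from the free-surface line, vertical depth h = y·sinθ with sinθ = 0.777146.
With the apex up, the centroid sits 2h/3 = 2 × 1.83/3 = 1.22 m below the apex, so y_c = 6 + 1.22 = 7.22 m and h_c = 7.22 × 0.777146 = 5.61099 m.
A = ½ × 3.01 × 1.83 = 2.75415 m².
Resultant F = γ·h_c·A = 11.12454 × 5.61099 × 2.75415 = 171.913 kN.
I_c = b·h³/36 = 3.01 × 1.83³/36 = 0.51241 m⁴.
Centre of pressure: y_p = y_c + I_c/(y_c·A) = 7.22 + 0.51241/(7.22 × 2.75415) = 7.22 + 0.0257687 = 7.24577 m along the plane.
Vertically, h_p = y_p·sinθ = 7.24577 × 0.777146 = 5.63102 m.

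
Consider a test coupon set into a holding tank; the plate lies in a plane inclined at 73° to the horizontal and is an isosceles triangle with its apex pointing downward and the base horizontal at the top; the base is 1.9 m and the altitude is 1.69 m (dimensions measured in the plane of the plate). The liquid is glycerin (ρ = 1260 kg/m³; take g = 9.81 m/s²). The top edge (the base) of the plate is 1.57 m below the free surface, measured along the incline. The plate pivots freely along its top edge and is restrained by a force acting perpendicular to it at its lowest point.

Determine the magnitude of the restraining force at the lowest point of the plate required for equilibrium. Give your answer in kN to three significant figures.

P ≈ 15.3 kN

γ = ρg = 1260 × 9.81 / 1000 = 12.3606 kN/m³.
Let θ = 73° be the plate's angle to the horizontal; measure y along the incline from where the plane meets the free surface. Vertical depth h = y·sinθ with sinθ = 0.956305.
With the apex down, the centroid sits h/3 = 1.69/3 = 0.563333 m below the base (the top edge), so y_c = 1.57 + 0.563333 = 2.13333 m and h_c = 2.13333 × 0.956305 = 2.04011 m.
A = ½ × 1.9 × 1.69 = 1.6055 m².
Resultant F = γ·h_c·A = 12.3606 × 2.04011 × 1.6055 = 40.4859 kN.
I_c = b·h³/36 = 1.9 × 1.69³/36 = 0.254748 m⁴.
Centre of pressure: y_p = y_c + I_c/(y_c·A) = 2.13333 + 0.254748/(2.13333 × 1.6055) = 2.13333 + 0.0743776 = 2.20771 m along the plane.
The resultant acts 0.563333 + 0.0743776 = 0.637711 m (along the plate) below the hinge at the top edge, so the moment about the hinge is M = F × 0.637711 = 40.4859 × 0.637711 = 25.8183 kN·m.
A normal force at the bottom, 1.69 m from the hinge, must supply this moment: P = 25.8183/1.69 = 15.2771 kN.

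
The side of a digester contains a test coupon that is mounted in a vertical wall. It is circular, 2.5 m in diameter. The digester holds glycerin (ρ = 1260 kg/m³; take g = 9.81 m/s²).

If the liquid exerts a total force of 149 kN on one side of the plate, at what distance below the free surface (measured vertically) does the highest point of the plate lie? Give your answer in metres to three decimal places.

d_top ≈ 1.206 m

γ = ρg = 1260 × 9.81 / 1000 = 12.3606 kN/m³.
A = π(1.25)² = 4.90874 m².
From F = γ·h_c·A, the centroid depth is h_c = 149/(12.3606 × 4.90874) = 2.45571 m.
The centroid is at the centre, 1.25 m below the top of the plate, so the highest point sits at h_top = 2.45571 − 1.25 = 1.20571 m below the surface.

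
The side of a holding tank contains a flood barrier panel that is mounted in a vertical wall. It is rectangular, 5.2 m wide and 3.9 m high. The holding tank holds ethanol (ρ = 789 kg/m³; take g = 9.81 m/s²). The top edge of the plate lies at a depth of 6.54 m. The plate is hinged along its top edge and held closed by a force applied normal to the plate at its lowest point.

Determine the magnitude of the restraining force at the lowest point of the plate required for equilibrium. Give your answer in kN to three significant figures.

P ≈ 717 kN

γ = ρg = 789 × 9.81 / 1000 = 7.74009 kN/m³.
The centroid lies 3.9/2 = 1.95 m below the top edge, so the centroid depth is h_c = 6.54 + 1.95 = 8.49 m.
A = 5.2 × 3.9 = 20.28 m².
Resultant F = γ·h_c·A = 7.74009 × 8.49 × 20.28 = 1332.67 kN.
I_c = b·h³/12 = 5.2 × 3.9³/12 = 25.7049 m⁴.
Centre of pressure: y_p = y_c + I_c/(y_c·A) = 8.49 + 25.7049/(8.49 × 20.28) = 8.49 + 0.149293 = 8.63929 m along the plane.
The resultant acts 1.95 + 0.149293 = 2.09929 m (along the plate) below the hinge at the top edge, so the moment about the hinge is M = F × 2.09929 = 1332.67 × 2.09929 = 2797.66 kN·m.
A normal force at the bottom, 3.9 m from the hinge, must supply this moment: P = 2797.66/3.9 = 717.349 kN.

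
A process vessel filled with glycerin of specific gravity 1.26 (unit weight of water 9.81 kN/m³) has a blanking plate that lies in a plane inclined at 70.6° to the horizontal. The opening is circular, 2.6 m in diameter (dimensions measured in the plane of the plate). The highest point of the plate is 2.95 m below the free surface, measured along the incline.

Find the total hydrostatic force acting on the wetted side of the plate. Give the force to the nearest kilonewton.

γ = 1.26 × 9.81 = 12.3606 kN/m³.
Let θ = 70.6° be the plate's angle to the horizontal; measure y along the incline from where the plane meets the free surface. Vertical depth h = y·sinθ with sinθ = 0.943223.
The centroid is at the centre, 1.3 m below the top of the plate, so y_c = 2.95 + 1.3 = 4.25 m and h_c = 4.25 × 0.943223 = 4.0087 m.
A = π(1.3)² = 5.30929 m².
Resultant F = γ·h_c·A = 12.3606 × 4.0087 × 5.30929 = 263.075 kN.

F ≈ 263 kN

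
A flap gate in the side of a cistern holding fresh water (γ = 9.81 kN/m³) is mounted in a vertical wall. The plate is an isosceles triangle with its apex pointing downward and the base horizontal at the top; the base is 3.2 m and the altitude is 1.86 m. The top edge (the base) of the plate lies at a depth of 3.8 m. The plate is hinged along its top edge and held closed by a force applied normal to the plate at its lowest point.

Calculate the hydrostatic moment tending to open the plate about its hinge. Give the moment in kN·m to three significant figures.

γ = 9.81 kN/m³.
With the apex down, the centroid sits h/3 = 1.86/3 = 0.62 m below the base (the top edge), so the centroid depth is h_c = 3.8 + 0.62 = 4.42 m.
A = ½ × 3.2 × 1.86 = 2.976 m².
Resultant F = γ·h_c·A = 9.81 × 4.42 × 2.976 = 129.04 kN.
I_c = b·h³/36 = 3.2 × 1.86³/36 = 0.571987 m⁴.
Centre of pressure: y_p = y_c + I_c/(y_c·A) = 4.42 + 0.571987/(4.42 × 2.976) = 4.42 + 0.0434841 = 4.46348 m along the plane.
The resultant acts 0.62 + 0.0434841 = 0.663484 m (along the plate) below the hinge at the top edge, so the moment about the hinge is M = F × 0.663484 = 129.04 × 0.663484 = 85.616 kN·m.

M ≈ 85.6 kN·m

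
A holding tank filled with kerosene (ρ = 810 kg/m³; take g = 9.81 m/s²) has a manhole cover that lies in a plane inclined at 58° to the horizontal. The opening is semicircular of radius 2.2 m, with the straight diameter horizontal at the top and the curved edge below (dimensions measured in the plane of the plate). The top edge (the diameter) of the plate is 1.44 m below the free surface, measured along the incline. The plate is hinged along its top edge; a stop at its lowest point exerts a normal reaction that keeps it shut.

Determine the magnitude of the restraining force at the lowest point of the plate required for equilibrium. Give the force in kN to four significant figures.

P ≈ 59.49 kN

γ = ρg = 810 × 9.81 / 1000 = 7.9461 kN/m³.
Let θ = 58° be the plate's angle to the horizontal; measure y along the incline from where the plane meets the free surface. Vertical depth h = y·sinθ with sinθ = 0.848048.
The centroid of a semicircle lies 4r/(3π) = 0.933709 m from the diameter, here below the top edge, so y_c = 1.44 + 0.933709 = 2.37371 m and h_c = 2.37371 × 0.848048 = 2.01302 m.
A = πr²/2 = π × 2.2²/2 = 7.60265 m².
Resultant F = γ·h_c·A = 7.9461 × 2.01302 × 7.60265 = 121.609 kN.
I_c = (π/8 − 8/(9π))·r⁴ = 0.109757 × 2.2⁴ = 2.57112 m⁴.
Centre of pressure: y_p = y_c + I_c/(y_c·A) = 2.37371 + 2.57112/(2.37371 × 7.60265) = 2.37371 + 0.142472 = 2.51618 m along the plane.
The resultant acts 0.933709 + 0.142472 = 1.07618 m (along the plate) below the hinge at the top edge, so the moment about the hinge is M = F × 1.07618 = 121.609 × 1.07618 = 130.873 kN·m.
A normal force at the bottom, 2.2 m from the hinge, must supply this moment: P = 130.873/2.2 = 59.4877 kN.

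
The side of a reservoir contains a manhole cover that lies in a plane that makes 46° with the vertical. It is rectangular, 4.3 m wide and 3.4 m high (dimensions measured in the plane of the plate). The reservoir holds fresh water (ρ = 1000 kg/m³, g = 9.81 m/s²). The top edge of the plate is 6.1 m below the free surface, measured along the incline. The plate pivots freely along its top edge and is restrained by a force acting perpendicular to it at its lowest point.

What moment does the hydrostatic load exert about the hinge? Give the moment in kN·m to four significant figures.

M ≈ 1417 kN·m

γ = ρg = 1000 × 9.81 = 9810 N/m³ = 9.81 kN/m³.
The plate makes 46° with the vertical, i.e. θ = 90° − 46° = 44° to the horizontal. Measuring y along the incline from the free-surface line, vertical depth h = y·sinθ with sinθ = 0.694658.
The centroid lies 3.4/2 = 1.7 m below the top edge, so y_c = 6.1 + 1.7 = 7.8 m and h_c = 7.8 × 0.694658 = 5.41833 m.
A = 4.3 × 3.4 = 14.62 m².
Resultant F = γ·h_c·A = 9.81 × 5.41833 × 14.62 = 777.109 kN.
I_c = b·h³/12 = 4.3 × 3.4³/12 = 14.0839 m⁴.
Centre of pressure: y_p = y_c + I_c/(y_c·A) = 7.8 + 14.0839/(7.8 × 14.62) = 7.8 + 0.123504 = 7.9235 m along the plane.
The resultant acts 1.7 + 0.123504 = 1.8235 m (along the plate) below the hinge at the top edge, so the moment about the hinge is M = F × 1.8235 = 777.109 × 1.8235 = 1417.06 kN·m.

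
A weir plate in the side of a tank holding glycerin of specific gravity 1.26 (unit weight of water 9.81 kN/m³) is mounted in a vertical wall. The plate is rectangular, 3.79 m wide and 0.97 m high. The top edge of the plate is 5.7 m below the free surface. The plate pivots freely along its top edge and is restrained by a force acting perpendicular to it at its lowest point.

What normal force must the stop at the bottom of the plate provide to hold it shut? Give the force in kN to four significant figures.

γ = 1.26 × 9.81 = 12.3606 kN/m³.
The centroid lies 0.97/2 = 0.485 m below the top edge, so the centroid depth is h_c = 5.7 + 0.485 = 6.185 m.
A = 3.79 × 0.97 = 3.6763 m².
Resultant F = γ·h_c·A = 12.3606 × 6.185 × 3.6763 = 281.054 kN.
I_c = b·h³/12 = 3.79 × 0.97³/12 = 0.288253 m⁴.
Centre of pressure: y_p = y_c + I_c/(y_c·A) = 6.185 + 0.288253/(6.185 × 3.6763) = 6.185 + 0.0126772 = 6.19768 m along the plane.
The resultant acts 0.485 + 0.0126772 = 0.497677 m (along the plate) below the hinge at the top edge, so the moment about the hinge is M = F × 0.497677 = 281.054 × 0.497677 = 139.874 kN·m.
A normal force at the bottom, 0.97 m from the hinge, must supply this moment: P = 139.874/0.97 = 144.2 kN.

P ≈ 144.2 kN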